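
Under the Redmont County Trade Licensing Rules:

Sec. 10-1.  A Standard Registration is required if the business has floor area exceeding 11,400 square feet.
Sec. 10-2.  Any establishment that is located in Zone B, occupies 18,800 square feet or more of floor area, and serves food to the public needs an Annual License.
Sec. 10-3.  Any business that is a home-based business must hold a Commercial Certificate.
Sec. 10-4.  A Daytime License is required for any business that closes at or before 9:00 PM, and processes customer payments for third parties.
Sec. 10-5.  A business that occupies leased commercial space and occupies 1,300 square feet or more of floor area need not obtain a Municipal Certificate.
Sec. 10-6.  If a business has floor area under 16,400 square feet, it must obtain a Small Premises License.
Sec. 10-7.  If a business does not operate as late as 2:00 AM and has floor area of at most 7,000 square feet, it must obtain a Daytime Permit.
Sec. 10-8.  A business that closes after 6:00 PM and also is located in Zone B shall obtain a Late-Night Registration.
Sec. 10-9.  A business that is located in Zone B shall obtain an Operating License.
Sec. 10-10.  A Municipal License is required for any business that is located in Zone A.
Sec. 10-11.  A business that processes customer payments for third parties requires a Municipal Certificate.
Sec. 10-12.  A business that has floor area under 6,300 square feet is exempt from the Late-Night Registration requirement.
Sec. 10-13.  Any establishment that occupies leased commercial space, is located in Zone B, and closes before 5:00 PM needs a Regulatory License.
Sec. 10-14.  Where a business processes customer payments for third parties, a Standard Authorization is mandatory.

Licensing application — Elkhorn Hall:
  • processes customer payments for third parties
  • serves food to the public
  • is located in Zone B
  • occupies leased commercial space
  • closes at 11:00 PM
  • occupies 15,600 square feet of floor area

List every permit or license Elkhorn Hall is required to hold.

Sec. 10-1. floor area 15,600 square feet > 11,400 square feet → Standard Registration required.
Sec. 10-2. is located in Zone B; floor area 15,600 square feet < 18,800 square feet; serves food to the public → Annual License not required.
Sec. 10-3. occupies leased commercial space (not: is a home-based business) → Commercial Certificate not required.
Sec. 10-4. closes 11:00 PM, after 9:00 PM; processes customer payments for third parties → Daytime License not required.
Sec. 10-5. occupies leased commercial space; floor area 15,600 square feet ≥ 1,300 square feet → exempt from Municipal Certificate.
Sec. 10-6. floor area 15,600 square feet < 16,400 square feet → Small Premises License required.
Sec. 10-7. closes 11:00 PM, at/before 2:00 AM; floor area 15,600 square feet > 7,000 square feet → Daytime Permit not required.
Sec. 10-8. closes 11:00 PM, after 6:00 PM; is located in Zone B → Late-Night Registration required.
Sec. 10-9. is located in Zone B → Operating License required.
Sec. 10-10. is located in Zone B (not: is located in Zone A) → Municipal License not required.
Sec. 10-11. processes customer payments for third parties → Municipal Certificate required.
Sec. 10-12. floor area 15,600 square feet ≥ 6,300 square feet → Late-Night Registration exemption does not apply.
Sec. 10-13. occupies leased commercial space; is located in Zone B; closes 11:00 PM, after 5:00 PM → Regulatory License not required.
Sec. 10-14. processes customer payments for third parties → Standard Authorization required.

Late-Night Registration, Operating License, Small Premises License, Standard Authorization, Standard Registration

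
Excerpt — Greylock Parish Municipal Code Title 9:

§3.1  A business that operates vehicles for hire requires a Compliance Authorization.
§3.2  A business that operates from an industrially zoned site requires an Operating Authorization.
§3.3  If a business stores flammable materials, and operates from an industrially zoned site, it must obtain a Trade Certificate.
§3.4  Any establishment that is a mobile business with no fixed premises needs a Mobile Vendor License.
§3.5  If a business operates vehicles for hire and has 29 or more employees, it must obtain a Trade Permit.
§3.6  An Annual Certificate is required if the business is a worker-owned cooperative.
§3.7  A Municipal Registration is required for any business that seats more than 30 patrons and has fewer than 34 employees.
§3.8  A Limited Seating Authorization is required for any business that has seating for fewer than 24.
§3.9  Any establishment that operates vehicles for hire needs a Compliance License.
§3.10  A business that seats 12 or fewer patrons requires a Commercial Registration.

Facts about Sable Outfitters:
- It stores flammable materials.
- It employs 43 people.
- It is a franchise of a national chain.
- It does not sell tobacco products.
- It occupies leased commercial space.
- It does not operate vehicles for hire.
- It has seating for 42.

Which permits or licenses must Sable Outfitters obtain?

§3.1 does not operate vehicles for hire → Compliance Authorization not required.
§3.2 occupies leased commercial space (not: operates from an industrially zoned site) → Operating Authorization not required.
§3.3 stores flammable materials; occupies leased commercial space (not: operates from an industrially zoned site) → Trade Certificate not required.
§3.4 occupies leased commercial space (not: is a mobile business with no fixed premises) → Mobile Vendor License not required.
§3.5 does not operate vehicles for hire; employees 43 ≥ 29 → Trade Permit not required.
§3.6 is a franchise of a national chain (not: is a worker-owned cooperative) → Annual Certificate not required.
§3.7 seating 42 > 30; employees 43 ≥ 34 → Municipal Registration not required.
§3.8 seating 42 ≥ 24 → Limited Seating Authorization not required.
§3.9 does not operate vehicles for hire → Compliance License not required.
§3.10 seating 42 > 12 → Commercial Registration not required.

None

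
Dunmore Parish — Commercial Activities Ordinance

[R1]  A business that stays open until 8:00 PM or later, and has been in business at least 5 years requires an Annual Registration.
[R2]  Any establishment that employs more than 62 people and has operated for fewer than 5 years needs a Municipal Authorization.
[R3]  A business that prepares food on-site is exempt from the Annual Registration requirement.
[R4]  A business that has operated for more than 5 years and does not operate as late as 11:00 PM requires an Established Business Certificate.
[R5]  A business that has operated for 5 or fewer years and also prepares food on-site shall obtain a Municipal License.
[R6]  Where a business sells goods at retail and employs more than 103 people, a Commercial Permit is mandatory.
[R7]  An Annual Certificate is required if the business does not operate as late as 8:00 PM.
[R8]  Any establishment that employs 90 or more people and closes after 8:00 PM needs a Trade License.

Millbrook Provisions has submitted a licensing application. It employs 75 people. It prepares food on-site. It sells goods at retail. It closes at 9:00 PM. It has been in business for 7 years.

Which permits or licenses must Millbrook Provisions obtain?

Established Business Certificate

[R1] closes 9:00 PM, after 8:00 PM; years in business 7 ≥ 5 → Annual Registration required.
[R2] employees 75 > 62; years in business 7 ≥ 5 → Municipal Authorization not required.
[R3] prepares food on-site → exempt from Annual Registration.
[R4] years in business 7 > 5; closes 9:00 PM, at/before 11:00 PM → Established Business Certificate required.
[R5] years in business 7 > 5; prepares food on-site → Municipal License not required.
[R6] sells goods at retail; employees 75 ≤ 103 → Commercial Permit not required.
[R7] closes 9:00 PM, after 8:00 PM → Annual Certificate not required.
[R8] employees 75 < 90; closes 9:00 PM, after 8:00 PM → Trade License not required.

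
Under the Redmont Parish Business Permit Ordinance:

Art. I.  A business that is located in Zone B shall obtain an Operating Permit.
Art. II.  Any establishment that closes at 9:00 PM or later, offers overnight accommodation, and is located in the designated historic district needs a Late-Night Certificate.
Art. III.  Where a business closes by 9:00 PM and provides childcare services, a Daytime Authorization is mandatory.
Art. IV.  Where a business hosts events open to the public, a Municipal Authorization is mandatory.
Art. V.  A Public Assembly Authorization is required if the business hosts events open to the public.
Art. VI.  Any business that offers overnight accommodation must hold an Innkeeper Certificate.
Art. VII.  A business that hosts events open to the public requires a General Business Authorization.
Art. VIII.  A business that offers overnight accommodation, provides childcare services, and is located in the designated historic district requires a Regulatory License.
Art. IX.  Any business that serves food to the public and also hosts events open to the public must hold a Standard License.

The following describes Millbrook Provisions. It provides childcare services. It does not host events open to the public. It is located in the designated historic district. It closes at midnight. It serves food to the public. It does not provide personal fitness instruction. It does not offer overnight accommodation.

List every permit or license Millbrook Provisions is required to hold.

None

Art. I. is located in the designated historic district (not: is located in Zone B) → Operating Permit not required.
Art. II. closes midnight, after 9:00 PM; does not offer overnight accommodation; is located in the designated historic district → Late-Night Certificate not required.
Art. III. closes midnight, after 9:00 PM; provides childcare services → Daytime Authorization not required.
Art. IV. does not host events open to the public → Municipal Authorization not required.
Art. V. does not host events open to the public → Public Assembly Authorization not required.
Art. VI. does not offer overnight accommodation → Innkeeper Certificate not required.
Art. VII. does not host events open to the public → General Business Authorization not required.
Art. VIII. does not offer overnight accommodation; provides childcare services; is located in the designated historic district → Regulatory License not required.
Art. IX. serves food to the public; does not host events open to the public → Standard License not required.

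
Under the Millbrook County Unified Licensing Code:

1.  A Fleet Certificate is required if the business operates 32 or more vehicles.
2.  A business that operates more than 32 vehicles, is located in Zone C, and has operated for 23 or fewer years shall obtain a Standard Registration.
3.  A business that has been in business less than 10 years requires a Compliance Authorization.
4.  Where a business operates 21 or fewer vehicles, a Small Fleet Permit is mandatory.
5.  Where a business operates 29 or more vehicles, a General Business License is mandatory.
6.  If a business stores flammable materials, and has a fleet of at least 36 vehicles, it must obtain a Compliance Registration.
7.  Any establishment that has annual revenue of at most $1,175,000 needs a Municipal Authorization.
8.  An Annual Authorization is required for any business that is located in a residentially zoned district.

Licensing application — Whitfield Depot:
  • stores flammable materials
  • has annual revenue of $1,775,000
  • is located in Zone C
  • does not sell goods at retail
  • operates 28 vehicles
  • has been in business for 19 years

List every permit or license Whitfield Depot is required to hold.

None

1. vehicles 28 < 32 → Fleet Certificate not required.
2. vehicles 28 ≤ 32; is located in Zone C; years in business 19 ≤ 23 → Standard Registration not required.
3. years in business 19 ≥ 10 → Compliance Authorization not required.
4. vehicles 28 > 21 → Small Fleet Permit not required.
5. vehicles 28 < 29 → General Business License not required.
6. stores flammable materials; vehicles 28 < 36 → Compliance Registration not required.
7. revenue $1,775,000 > $1,175,000 → Municipal Authorization not required.
8. is located in Zone C (not: is located in a residentially zoned district) → Annual Authorization not required.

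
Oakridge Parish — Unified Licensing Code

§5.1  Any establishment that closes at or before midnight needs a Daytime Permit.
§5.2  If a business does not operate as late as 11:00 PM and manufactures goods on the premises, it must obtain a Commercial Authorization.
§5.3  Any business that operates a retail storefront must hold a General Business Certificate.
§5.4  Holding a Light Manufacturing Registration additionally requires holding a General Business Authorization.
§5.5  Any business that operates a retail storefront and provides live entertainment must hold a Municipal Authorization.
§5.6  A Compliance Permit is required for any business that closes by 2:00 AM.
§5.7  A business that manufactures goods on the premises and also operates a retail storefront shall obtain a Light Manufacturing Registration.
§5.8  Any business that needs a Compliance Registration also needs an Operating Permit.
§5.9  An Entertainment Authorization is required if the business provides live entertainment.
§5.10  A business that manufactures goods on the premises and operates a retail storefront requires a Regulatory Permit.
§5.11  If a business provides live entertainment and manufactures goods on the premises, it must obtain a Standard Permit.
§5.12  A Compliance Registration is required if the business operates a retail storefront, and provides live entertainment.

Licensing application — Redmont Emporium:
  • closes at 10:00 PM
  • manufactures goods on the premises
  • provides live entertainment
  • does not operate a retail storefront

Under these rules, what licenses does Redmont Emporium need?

§5.1 closes 10:00 PM, at/before midnight → Daytime Permit required.
§5.2 closes 10:00 PM, at/before 11:00 PM; manufactures goods on the premises → Commercial Authorization required.
§5.3 does not operate a retail storefront → General Business Certificate not required.
§5.4 Light Manufacturing Registration is not required → no effect.
§5.5 does not operate a retail storefront; provides live entertainment → Municipal Authorization not required.
§5.6 closes 10:00 PM, at/before 2:00 AM → Compliance Permit required.
§5.7 manufactures goods on the premises; does not operate a retail storefront → Light Manufacturing Registration not required.
§5.8 Compliance Registration is not required → no effect.
§5.9 provides live entertainment → Entertainment Authorization required.
§5.10 manufactures goods on the premises; does not operate a retail storefront → Regulatory Permit not required.
§5.11 provides live entertainment; manufactures goods on the premises → Standard Permit required.
§5.12 does not operate a retail storefront; provides live entertainment → Compliance Registration not required.

Commercial Authorization, Compliance Permit, Daytime Permit, Entertainment Authorization, Standard Permit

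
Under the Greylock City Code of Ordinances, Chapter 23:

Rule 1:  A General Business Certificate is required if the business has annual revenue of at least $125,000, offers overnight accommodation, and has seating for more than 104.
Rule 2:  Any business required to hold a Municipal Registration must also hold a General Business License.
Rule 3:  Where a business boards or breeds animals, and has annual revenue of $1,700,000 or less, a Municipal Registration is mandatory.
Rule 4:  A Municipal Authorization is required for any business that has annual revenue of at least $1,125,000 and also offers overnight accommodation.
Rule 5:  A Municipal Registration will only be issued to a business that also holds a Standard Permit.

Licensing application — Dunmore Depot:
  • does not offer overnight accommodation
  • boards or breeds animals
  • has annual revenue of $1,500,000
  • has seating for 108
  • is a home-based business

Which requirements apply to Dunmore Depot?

Rule 1: revenue $1,500,000 ≥ $125,000; does not offer overnight accommodation; seating 108 > 104 → General Business Certificate not required.
Rule 2: Municipal Registration is required → General Business License also required.
Rule 3: boards or breeds animals; revenue $1,500,000 ≤ $1,700,000 → Municipal Registration required.
Rule 4: revenue $1,500,000 ≥ $1,125,000; does not offer overnight accommodation → Municipal Authorization not required.
Rule 5: Municipal Registration is required → Standard Permit also required.

General Business License, Municipal Registration, Standard Permit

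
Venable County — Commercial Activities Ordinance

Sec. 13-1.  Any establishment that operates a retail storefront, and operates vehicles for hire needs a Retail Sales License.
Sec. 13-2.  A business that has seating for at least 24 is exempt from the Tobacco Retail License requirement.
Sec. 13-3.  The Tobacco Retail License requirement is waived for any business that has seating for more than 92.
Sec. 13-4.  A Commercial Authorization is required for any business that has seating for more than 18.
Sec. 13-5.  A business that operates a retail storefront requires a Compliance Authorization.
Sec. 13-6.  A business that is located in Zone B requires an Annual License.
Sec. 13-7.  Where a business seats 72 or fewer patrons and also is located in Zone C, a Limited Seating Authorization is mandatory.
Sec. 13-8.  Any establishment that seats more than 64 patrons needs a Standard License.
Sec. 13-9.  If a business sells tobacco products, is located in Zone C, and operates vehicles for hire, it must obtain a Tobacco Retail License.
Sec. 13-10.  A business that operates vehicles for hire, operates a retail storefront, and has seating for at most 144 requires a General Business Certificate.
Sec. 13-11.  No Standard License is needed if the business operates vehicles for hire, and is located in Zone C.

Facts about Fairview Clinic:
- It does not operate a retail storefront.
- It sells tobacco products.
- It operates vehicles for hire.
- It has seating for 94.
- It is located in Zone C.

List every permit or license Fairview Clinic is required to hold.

Commercial Authorization

Sec. 13-1. does not operate a retail storefront; operates vehicles for hire → Retail Sales License not required.
Sec. 13-2. seating 94 ≥ 24 → exempt from Tobacco Retail License.
Sec. 13-3. seating 94 > 92 → exempt from Tobacco Retail License.
Sec. 13-4. seating 94 > 18 → Commercial Authorization required.
Sec. 13-5. does not operate a retail storefront → Compliance Authorization not required.
Sec. 13-6. is located in Zone C (not: is located in Zone B) → Annual License not required.
Sec. 13-7. seating 94 > 72; is located in Zone C → Limited Seating Authorization not required.
Sec. 13-8. seating 94 > 64 → Standard License required.
Sec. 13-9. sells tobacco products; is located in Zone C; operates vehicles for hire → Tobacco Retail License required.
Sec. 13-10. operates vehicles for hire; does not operate a retail storefront; seating 94 ≤ 144 → General Business Certificate not required.
Sec. 13-11. operates vehicles for hire; is located in Zone C → exempt from Standard License.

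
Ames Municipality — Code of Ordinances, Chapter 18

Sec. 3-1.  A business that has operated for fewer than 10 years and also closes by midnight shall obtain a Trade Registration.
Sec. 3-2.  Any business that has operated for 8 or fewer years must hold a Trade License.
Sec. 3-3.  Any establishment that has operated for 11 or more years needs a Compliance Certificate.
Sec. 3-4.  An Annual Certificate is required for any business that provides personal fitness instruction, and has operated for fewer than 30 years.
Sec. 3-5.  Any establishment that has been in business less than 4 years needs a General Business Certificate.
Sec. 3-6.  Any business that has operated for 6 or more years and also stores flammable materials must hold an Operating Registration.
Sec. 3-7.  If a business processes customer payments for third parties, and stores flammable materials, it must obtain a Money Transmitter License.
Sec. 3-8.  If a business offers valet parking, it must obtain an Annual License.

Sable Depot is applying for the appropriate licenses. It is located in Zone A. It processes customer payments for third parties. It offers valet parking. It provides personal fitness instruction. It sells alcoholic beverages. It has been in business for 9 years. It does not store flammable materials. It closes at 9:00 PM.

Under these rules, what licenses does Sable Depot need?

Sec. 3-1. years in business 9 < 10; closes 9:00 PM, at/before midnight → Trade Registration required.
Sec. 3-2. years in business 9 > 8 → Trade License not required.
Sec. 3-3. years in business 9 < 11 → Compliance Certificate not required.
Sec. 3-4. provides personal fitness instruction; years in business 9 < 30 → Annual Certificate required.
Sec. 3-5. years in business 9 ≥ 4 → General Business Certificate not required.
Sec. 3-6. years in business 9 ≥ 6; does not store flammable materials → Operating Registration not required.
Sec. 3-7. processes customer payments for third parties; does not store flammable materials → Money Transmitter License not required.
Sec. 3-8. offers valet parking → Annual License required.

Annual Certificate, Annual License, Trade Registration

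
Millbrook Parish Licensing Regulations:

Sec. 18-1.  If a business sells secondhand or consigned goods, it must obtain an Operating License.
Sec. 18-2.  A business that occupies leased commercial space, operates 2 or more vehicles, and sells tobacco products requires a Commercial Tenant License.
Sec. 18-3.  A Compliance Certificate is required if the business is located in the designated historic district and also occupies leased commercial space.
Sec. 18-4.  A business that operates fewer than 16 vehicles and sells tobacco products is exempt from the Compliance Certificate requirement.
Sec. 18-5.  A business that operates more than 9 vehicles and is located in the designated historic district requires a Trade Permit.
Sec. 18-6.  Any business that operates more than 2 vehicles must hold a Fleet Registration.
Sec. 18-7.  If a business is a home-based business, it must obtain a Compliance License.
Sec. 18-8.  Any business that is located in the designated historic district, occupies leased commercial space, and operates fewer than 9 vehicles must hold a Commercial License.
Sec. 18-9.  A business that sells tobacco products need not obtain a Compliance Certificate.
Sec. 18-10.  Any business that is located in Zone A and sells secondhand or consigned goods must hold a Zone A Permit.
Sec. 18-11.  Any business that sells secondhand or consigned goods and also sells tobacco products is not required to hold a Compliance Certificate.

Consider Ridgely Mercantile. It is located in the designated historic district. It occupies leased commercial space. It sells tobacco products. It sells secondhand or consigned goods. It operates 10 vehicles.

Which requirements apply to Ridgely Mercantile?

Sec. 18-1. sells secondhand or consigned goods → Operating License required.
Sec. 18-2. occupies leased commercial space; vehicles 10 ≥ 2; sells tobacco products → Commercial Tenant License required.
Sec. 18-3. is located in the designated historic district; occupies leased commercial space → Compliance Certificate required.
Sec. 18-4. vehicles 10 < 16; sells tobacco products → exempt from Compliance Certificate.
Sec. 18-5. vehicles 10 > 9; is located in the designated historic district → Trade Permit required.
Sec. 18-6. vehicles 10 > 2 → Fleet Registration required.
Sec. 18-7. occupies leased commercial space (not: is a home-based business) → Compliance License not required.
Sec. 18-8. is located in the designated historic district; occupies leased commercial space; vehicles 10 ≥ 9 → Commercial License not required.
Sec. 18-9. sells tobacco products → exempt from Compliance Certificate.
Sec. 18-10. is located in the designated historic district (not: is located in Zone A); sells secondhand or consigned goods → Zone A Permit not required.
Sec. 18-11. sells secondhand or consigned goods; sells tobacco products → exempt from Compliance Certificate.

Commercial Tenant License, Fleet Registration, Operating License, Trade Permit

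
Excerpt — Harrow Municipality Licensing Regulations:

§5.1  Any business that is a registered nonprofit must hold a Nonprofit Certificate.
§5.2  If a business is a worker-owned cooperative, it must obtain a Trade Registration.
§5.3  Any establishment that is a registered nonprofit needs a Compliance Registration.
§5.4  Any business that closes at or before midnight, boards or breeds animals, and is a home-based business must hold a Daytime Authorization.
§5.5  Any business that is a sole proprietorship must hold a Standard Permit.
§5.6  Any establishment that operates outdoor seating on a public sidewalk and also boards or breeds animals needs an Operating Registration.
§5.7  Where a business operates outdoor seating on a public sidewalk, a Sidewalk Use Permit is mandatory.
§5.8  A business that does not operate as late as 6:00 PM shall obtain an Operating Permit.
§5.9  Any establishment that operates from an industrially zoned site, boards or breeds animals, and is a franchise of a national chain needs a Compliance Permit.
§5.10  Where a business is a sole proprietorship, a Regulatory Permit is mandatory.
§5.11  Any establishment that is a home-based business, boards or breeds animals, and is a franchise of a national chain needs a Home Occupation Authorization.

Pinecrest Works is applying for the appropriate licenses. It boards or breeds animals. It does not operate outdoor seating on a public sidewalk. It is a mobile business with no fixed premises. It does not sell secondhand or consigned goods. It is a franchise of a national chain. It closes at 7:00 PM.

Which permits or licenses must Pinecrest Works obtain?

§5.1 is a franchise of a national chain (not: is a registered nonprofit) → Nonprofit Certificate not required.
§5.2 is a franchise of a national chain (not: is a worker-owned cooperative) → Trade Registration not required.
§5.3 is a franchise of a national chain (not: is a registered nonprofit) → Compliance Registration not required.
§5.4 closes 7:00 PM, at/before midnight; boards or breeds animals; is a mobile business with no fixed premises (not: is a home-based business) → Daytime Authorization not required.
§5.5 is a franchise of a national chain (not: is a sole proprietorship) → Standard Permit not required.
§5.6 does not operate outdoor seating on a public sidewalk; boards or breeds animals → Operating Registration not required.
§5.7 does not operate outdoor seating on a public sidewalk → Sidewalk Use Permit not required.
§5.8 closes 7:00 PM, after 6:00 PM → Operating Permit not required.
§5.9 is a mobile business with no fixed premises (not: operates from an industrially zoned site); boards or breeds animals; is a franchise of a national chain → Compliance Permit not required.
§5.10 is a franchise of a national chain (not: is a sole proprietorship) → Regulatory Permit not required.
§5.11 is a mobile business with no fixed premises (not: is a home-based business); boards or breeds animals; is a franchise of a national chain → Home Occupation Authorization not required.

None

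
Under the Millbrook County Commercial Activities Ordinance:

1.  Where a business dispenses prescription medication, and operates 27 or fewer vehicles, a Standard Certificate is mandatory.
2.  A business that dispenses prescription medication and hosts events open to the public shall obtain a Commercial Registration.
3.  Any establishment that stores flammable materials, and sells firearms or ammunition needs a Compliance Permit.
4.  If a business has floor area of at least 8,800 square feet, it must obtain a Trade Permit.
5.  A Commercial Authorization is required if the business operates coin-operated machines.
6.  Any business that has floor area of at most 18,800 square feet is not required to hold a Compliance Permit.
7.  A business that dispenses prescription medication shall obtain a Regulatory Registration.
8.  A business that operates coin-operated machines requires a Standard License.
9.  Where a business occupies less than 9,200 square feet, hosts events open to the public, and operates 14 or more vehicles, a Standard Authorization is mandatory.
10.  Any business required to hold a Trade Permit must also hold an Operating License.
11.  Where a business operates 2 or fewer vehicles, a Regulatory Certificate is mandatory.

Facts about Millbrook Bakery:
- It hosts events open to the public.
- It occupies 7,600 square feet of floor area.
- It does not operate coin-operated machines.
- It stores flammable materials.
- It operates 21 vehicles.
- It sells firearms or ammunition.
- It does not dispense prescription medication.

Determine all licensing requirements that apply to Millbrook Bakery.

Standard Authorization

1. does not dispense prescription medication; vehicles 21 ≤ 27 → Standard Certificate not required.
2. does not dispense prescription medication; hosts events open to the public → Commercial Registration not required.
3. stores flammable materials; sells firearms or ammunition → Compliance Permit required.
4. floor area 7,600 square feet < 8,800 square feet → Trade Permit not required.
5. does not operate coin-operated machines → Commercial Authorization not required.
6. floor area 7,600 square feet ≤ 18,800 square feet → exempt from Compliance Permit.
7. does not dispense prescription medication → Regulatory Registration not required.
8. does not operate coin-operated machines → Standard License not required.
9. floor area 7,600 square feet < 9,200 square feet; hosts events open to the public; vehicles 21 ≥ 14 → Standard Authorization required.
10. Trade Permit is not required → no effect.
11. vehicles 21 > 2 → Regulatory Certificate not required.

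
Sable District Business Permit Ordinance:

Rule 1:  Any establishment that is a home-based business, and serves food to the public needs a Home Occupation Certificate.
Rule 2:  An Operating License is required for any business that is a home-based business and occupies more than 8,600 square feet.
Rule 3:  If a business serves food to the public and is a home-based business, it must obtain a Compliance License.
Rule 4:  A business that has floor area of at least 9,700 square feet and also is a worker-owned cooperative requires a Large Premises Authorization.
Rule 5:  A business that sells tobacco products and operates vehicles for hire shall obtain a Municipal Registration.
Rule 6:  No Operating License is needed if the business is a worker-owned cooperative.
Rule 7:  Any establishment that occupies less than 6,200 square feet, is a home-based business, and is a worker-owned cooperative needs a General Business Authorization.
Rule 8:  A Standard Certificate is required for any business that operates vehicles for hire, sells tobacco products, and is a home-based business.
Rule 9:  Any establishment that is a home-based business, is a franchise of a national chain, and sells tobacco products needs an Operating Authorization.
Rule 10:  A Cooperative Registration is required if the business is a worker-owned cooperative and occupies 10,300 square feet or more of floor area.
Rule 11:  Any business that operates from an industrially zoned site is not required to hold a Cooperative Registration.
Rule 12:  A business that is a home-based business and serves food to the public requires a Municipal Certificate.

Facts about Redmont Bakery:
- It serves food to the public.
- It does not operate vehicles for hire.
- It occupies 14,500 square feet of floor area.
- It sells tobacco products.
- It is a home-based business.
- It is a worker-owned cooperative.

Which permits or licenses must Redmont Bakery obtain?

Rule 1: is a home-based business; serves food to the public → Home Occupation Certificate required.
Rule 2: is a home-based business; floor area 14,500 square feet > 8,600 square feet → Operating License required.
Rule 3: serves food to the public; is a home-based business → Compliance License required.
Rule 4: floor area 14,500 square feet ≥ 9,700 square feet; is a worker-owned cooperative → Large Premises Authorization required.
Rule 5: sells tobacco products; does not operate vehicles for hire → Municipal Registration not required.
Rule 6: is a worker-owned cooperative → exempt from Operating License.
Rule 7: floor area 14,500 square feet ≥ 6,200 square feet; is a home-based business; is a worker-owned cooperative → General Business Authorization not required.
Rule 8: does not operate vehicles for hire; sells tobacco products; is a home-based business → Standard Certificate not required.
Rule 9: is a home-based business; is a worker-owned cooperative (not: is a franchise of a national chain); sells tobacco products → Operating Authorization not required.
Rule 10: is a worker-owned cooperative; floor area 14,500 square feet ≥ 10,300 square feet → Cooperative Registration required.
Rule 11: is a home-based business (not: operates from an industrially zoned site) → Cooperative Registration exemption does not apply.
Rule 12: is a home-based business; serves food to the public → Municipal Certificate required.

Compliance License, Cooperative Registration, Home Occupation Certificate, Large Premises Authorization, Municipal Certificate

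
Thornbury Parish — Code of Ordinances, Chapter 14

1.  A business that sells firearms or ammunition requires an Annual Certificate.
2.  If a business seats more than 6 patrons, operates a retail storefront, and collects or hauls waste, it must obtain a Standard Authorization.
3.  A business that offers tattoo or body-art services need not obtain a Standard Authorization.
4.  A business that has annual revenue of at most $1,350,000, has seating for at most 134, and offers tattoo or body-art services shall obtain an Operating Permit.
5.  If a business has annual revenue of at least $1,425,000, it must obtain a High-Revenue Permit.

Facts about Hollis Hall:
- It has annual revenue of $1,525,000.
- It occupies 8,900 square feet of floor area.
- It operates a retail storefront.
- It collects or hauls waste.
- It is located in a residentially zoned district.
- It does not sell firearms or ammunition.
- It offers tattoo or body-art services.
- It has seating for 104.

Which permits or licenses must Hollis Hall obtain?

High-Revenue Permit

1. does not sell firearms or ammunition → Annual Certificate not required.
2. seating 104 > 6; operates a retail storefront; collects or hauls waste → Standard Authorization required.
3. offers tattoo or body-art services → exempt from Standard Authorization.
4. revenue $1,525,000 > $1,350,000; seating 104 ≤ 134; offers tattoo or body-art services → Operating Permit not required.
5. revenue $1,525,000 ≥ $1,425,000 → High-Revenue Permit required.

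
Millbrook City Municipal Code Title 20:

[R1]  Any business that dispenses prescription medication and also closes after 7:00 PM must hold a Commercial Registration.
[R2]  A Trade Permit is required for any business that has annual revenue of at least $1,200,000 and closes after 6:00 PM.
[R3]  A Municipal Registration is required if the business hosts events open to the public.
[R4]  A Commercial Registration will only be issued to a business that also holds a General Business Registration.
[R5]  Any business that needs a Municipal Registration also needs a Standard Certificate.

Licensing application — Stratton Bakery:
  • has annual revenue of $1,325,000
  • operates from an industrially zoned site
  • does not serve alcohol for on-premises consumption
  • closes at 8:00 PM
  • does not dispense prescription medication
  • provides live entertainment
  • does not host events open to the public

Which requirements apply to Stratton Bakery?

[R1] does not dispense prescription medication; closes 8:00 PM, after 7:00 PM → Commercial Registration not required.
[R2] revenue $1,325,000 ≥ $1,200,000; closes 8:00 PM, after 6:00 PM → Trade Permit required.
[R3] does not host events open to the public → Municipal Registration not required.
[R4] Commercial Registration is not required → no effect.
[R5] Municipal Registration is not required → no effect.

Trade Permit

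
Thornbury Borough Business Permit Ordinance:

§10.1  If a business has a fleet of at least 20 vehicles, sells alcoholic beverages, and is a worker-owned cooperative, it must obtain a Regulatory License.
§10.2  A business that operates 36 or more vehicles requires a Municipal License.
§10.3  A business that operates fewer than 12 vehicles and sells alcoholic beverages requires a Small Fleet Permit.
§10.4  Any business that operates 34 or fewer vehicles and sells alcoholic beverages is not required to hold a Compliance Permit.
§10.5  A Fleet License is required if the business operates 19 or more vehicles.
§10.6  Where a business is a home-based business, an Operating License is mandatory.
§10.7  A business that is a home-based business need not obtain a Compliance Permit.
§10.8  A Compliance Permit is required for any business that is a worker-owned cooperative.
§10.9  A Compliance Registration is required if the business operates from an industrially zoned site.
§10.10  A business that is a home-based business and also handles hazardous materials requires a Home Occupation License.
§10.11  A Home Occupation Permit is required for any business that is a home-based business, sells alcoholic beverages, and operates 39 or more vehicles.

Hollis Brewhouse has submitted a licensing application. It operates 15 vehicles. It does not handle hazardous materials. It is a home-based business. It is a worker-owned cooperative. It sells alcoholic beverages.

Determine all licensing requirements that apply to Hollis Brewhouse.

Operating License

§10.1 vehicles 15 < 20; sells alcoholic beverages; is a worker-owned cooperative → Regulatory License not required.
§10.2 vehicles 15 < 36 → Municipal License not required.
§10.3 vehicles 15 ≥ 12; sells alcoholic beverages → Small Fleet Permit not required.
§10.4 vehicles 15 ≤ 34; sells alcoholic beverages → exempt from Compliance Permit.
§10.5 vehicles 15 < 19 → Fleet License not required.
§10.6 is a home-based business → Operating License required.
§10.7 is a home-based business → exempt from Compliance Permit.
§10.8 is a worker-owned cooperative → Compliance Permit required.
§10.9 is a home-based business (not: operates from an industrially zoned site) → Compliance Registration not required.
§10.10 is a home-based business; does not handle hazardous materials → Home Occupation License not required.
§10.11 is a home-based business; sells alcoholic beverages; vehicles 15 < 39 → Home Occupation Permit not required.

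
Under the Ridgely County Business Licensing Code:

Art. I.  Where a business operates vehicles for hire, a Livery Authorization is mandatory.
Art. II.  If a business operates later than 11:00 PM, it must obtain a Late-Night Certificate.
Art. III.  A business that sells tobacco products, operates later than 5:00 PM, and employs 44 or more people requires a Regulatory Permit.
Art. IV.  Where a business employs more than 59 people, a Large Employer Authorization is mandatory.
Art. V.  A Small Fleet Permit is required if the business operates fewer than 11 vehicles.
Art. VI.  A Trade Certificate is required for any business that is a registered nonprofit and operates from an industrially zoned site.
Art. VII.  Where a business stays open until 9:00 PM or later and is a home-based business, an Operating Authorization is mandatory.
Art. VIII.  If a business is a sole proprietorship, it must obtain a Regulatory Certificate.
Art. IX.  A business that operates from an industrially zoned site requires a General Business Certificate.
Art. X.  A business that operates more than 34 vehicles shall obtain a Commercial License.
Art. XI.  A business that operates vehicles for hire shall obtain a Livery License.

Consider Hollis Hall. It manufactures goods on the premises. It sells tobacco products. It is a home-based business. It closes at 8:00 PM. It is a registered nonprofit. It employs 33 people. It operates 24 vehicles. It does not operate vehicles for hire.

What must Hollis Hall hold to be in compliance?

None

Art. I. does not operate vehicles for hire → Livery Authorization not required.
Art. II. closes 8:00 PM, at/before 11:00 PM → Late-Night Certificate not required.
Art. III. sells tobacco products; closes 8:00 PM, after 5:00 PM; employees 33 < 44 → Regulatory Permit not required.
Art. IV. employees 33 ≤ 59 → Large Employer Authorization not required.
Art. V. vehicles 24 ≥ 11 → Small Fleet Permit not required.
Art. VI. is a registered nonprofit; is a home-based business (not: operates from an industrially zoned site) → Trade Certificate not required.
Art. VII. closes 8:00 PM, at/before 9:00 PM; is a home-based business → Operating Authorization not required.
Art. VIII. is a registered nonprofit (not: is a sole proprietorship) → Regulatory Certificate not required.
Art. IX. is a home-based business (not: operates from an industrially zoned site) → General Business Certificate not required.
Art. X. vehicles 24 ≤ 34 → Commercial License not required.
Art. XI. does not operate vehicles for hire → Livery License not required.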